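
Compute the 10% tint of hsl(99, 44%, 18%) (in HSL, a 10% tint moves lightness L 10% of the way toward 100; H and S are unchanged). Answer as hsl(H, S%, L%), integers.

hsl(99, 44%, 26%)

L moves 10% from 18 toward 100: 18 + 8.2 = 26.2 → 26.
H and S are unchanged.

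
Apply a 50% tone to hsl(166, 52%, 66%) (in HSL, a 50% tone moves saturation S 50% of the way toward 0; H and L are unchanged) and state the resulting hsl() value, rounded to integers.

hsl(166, 26%, 66%)

S moves 50% from 52 toward 0: 52 − 26 = 26 → 26.
H and L are unchanged.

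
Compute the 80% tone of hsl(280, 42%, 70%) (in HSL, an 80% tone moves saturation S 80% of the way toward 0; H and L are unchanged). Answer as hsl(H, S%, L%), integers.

S moves 80% from 42 toward 0: 42 − 33.6 = 8.4 → 8.
H and L are unchanged.

hsl(280, 8%, 70%)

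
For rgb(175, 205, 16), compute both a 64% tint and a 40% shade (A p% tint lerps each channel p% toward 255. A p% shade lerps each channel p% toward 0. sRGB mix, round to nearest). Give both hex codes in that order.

#E2EDA9, #697B0A

64% tint:
  R: 175 + 0.64×(255−175) = 175 + 51.2 = 226.2 → 226
  G: 205 + 32 = 237 → 237
  B: 16 + 152.96 = 168.96 → 169
  → #E2EDA9
40% shade:
  R: 175 + 0.4×(0−175) = 175 − 70 = 105 → 105
  G: 205 − 82 = 123 → 123
  B: 16 − 6.4 = 9.6 → 10
  → #697B0A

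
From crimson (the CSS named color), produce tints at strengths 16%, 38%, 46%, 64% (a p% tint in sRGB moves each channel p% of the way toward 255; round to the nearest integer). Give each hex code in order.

CSS crimson is rgb(220, 20, 60).
16%: (220 + 5.6 = 225.6→226, 20 + 37.6 = 57.6→58, 60 + 31.2 = 91.2→91) → #E23A5B
38%: (220 + 13.3 = 233.3→233, 20 + 89.3 = 109.3→109, 60 + 74.1 = 134.1→134) → #E96D86
46%: (220 + 16.1 = 236.1→236, 20 + 108.1 = 128.1→128, 60 + 89.7 = 149.7→150) → #EC8096
64%: (220 + 22.4 = 242.4→242, 20 + 150.4 = 170.4→170, 60 + 124.8 = 184.8→185) → #F2AAB9

#E23A5B, #E96D86, #EC8096, #F2AAB9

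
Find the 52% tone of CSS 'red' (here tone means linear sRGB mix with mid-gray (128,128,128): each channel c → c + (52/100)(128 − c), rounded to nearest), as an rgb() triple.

CSS red is rgb(255, 0, 0).
Per channel, c → c + 0.52(128 − c):
  R: 255 + 0.52×(128−255) = 255 − 66.04 = 188.96 → 189
  G: 0 + 0.52×(128−0) = 0 + 66.56 = 66.56 → 67
  B: 0 + 0.52×(128−0) = 0 + 66.56 = 66.56 → 67

rgb(189, 67, 67)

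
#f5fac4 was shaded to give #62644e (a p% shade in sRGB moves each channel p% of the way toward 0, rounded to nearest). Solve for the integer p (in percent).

#f5fac4 is rgb(245, 250, 196); #62644e is rgb(98, 100, 78).
On the G channel (widest range): 100 ≈ 250 + (p/100)(0 − 250), so p ≈ 100×(100 − 250)/(0 − 250) = -15000/-250 = 60.00.
p = 60 reproduces all three channels after rounding.

60%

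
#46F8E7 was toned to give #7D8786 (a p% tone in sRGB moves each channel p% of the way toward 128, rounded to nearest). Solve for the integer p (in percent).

94%

#46F8E7 is rgb(70, 248, 231); #7D8786 is rgb(125, 135, 134).
On the G channel (widest range): 135 ≈ 248 + (p/100)(128 − 248), so p ≈ 100×(135 − 248)/(128 − 248) = -11300/-120 = 94.17.
p = 94 reproduces all three channels after rounding.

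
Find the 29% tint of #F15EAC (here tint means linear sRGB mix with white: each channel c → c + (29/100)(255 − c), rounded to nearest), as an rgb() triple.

rgb(245, 141, 196)

#F15EAC is rgb(241, 94, 172).
A 29% tint moves each channel 29% toward 255:
  R: 241 + 4.06 = 245.06 → 245
  G: 94 + 46.69 = 140.69 → 141
  B: 172 + 0.29×(255−172) = 172 + 24.07 = 196.07 → 196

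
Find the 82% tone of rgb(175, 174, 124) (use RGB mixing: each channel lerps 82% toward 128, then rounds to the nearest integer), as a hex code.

#88887F

Per channel, c → c + 0.82(128 − c):
  R: 175 + 0.82×(128−175) = 175 − 38.54 = 136.46 → 136
  G: 174 − 37.72 = 136.28 → 136
  B: 124 + 3.28 = 127.28 → 127
rgb(136, 136, 127) = #88887F.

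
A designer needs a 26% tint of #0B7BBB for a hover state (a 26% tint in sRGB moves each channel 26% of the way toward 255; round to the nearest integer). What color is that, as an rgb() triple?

rgb(74, 157, 205)

#0B7BBB is rgb(11, 123, 187).
Lerp each channel 26% toward 255:
  R: 11 + 0.26×(255−11) = 11 + 63.44 = 74.44 → 74
  G: 123 + 0.26×(255−123) = 123 + 34.32 = 157.32 → 157
  B: 187 + 0.26×(255−187) = 187 + 17.68 = 204.68 → 205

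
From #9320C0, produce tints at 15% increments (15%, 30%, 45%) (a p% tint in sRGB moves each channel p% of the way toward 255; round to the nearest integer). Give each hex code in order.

#9320C0 is rgb(147, 32, 192).
15%: (147 + 16.2 = 163.2→163, 32 + 33.45 = 65.45→65, 192 + 9.45 = 201.45→201) → #A341C9
30%: (147 + 32.4 = 179.4→179, 32 + 66.9 = 98.9→99, 192 + 18.9 = 210.9→211) → #B363D3
45%: (147 + 48.6 = 195.6→196, 32 + 100.35 = 132.35→132, 192 + 28.35 = 220.35→220) → #C484DC

#A341C9, #B363D3, #C484DC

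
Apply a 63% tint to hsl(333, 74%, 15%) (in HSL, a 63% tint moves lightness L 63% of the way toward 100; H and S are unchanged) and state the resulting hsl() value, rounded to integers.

hsl(333, 74%, 69%)

L moves 63% from 15 toward 100: 15 + 53.55 = 68.55 → 69.
H and S are unchanged.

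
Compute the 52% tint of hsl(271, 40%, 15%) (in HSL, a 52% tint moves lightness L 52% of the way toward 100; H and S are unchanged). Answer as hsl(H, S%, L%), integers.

L moves 52% from 15 toward 100: 15 + 44.2 = 59.2 → 59.
H and S are unchanged.

hsl(271, 40%, 59%)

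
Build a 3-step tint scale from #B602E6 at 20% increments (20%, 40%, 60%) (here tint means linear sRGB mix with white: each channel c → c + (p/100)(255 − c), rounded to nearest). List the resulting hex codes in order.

#C535EB, #D367F0, #E29AF5

#B602E6 is rgb(182, 2, 230).
20%: (182 + 14.6 = 196.6→197, 2 + 50.6 = 52.6→53, 230 + 5 = 235→235) → #C535EB
40%: (182 + 29.2 = 211.2→211, 2 + 101.2 = 103.2→103, 230 + 10 = 240→240) → #D367F0
60%: (182 + 43.8 = 225.8→226, 2 + 151.8 = 153.8→154, 230 + 15 = 245→245) → #E29AF5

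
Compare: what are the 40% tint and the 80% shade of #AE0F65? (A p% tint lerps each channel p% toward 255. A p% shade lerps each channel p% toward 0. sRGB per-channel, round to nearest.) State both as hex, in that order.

#AE0F65 is rgb(174, 15, 101).
40% tint:
  R: 174 + 32.4 = 206.4 → 206
  G: 15 + 0.4×(255−15) = 15 + 96 = 111 → 111
  B: 101 + 61.6 = 162.6 → 163
  → #CE6FA3
80% shade:
  R: 174 − 139.2 = 34.8 → 35
  G: 15 + 0.8×(0−15) = 15 − 12 = 3 → 3
  B: 101 + 0.8×(0−101) = 101 − 80.8 = 20.2 → 20
  → #230314

#CE6FA3, #230314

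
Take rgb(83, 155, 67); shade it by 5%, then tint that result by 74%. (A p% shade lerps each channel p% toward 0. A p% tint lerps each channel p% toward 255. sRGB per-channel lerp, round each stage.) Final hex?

#D1E3CD

Per channel, c → c + 0.05(0 − c):
  R: 83 − 4.15 = 78.85 → 79
  G: 155 − 7.75 = 147.25 → 147
  B: 67 + 0.05×(0−67) = 67 − 3.35 = 63.65 → 64
After the shade: rgb(79, 147, 64) = #4F9340.
Lerp each channel 74% toward 255:
  R: 79 + 0.74×(255−79) = 79 + 130.24 = 209.24 → 209
  G: 147 + 79.92 = 226.92 → 227
  B: 64 + 141.34 = 205.34 → 205
rgb(209, 227, 205) = #D1E3CD.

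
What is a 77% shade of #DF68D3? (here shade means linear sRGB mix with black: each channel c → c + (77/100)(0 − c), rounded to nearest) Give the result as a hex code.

#DF68D3 is rgb(223, 104, 211).
Lerp each channel 77% toward 0:
  R: 223 + 0.77×(0−223) = 223 − 171.71 = 51.29 → 51
  G: 104 − 80.08 = 23.92 → 24
  B: 211 + 0.77×(0−211) = 211 − 162.47 = 48.53 → 49
rgb(51, 24, 49) = #331831.

#331831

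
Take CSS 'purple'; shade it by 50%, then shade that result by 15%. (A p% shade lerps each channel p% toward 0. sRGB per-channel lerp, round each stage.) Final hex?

#360036

CSS purple is rgb(128, 0, 128).
Per channel, c → c + 0.5(0 − c):
  R: 128 + 0.5×(0−128) = 128 − 64 = 64 → 64
  G: 0 + 0.5×(0−0) = 0 + 0 = 0 → 0
  B: 128 + 0.5×(0−128) = 128 − 64 = 64 → 64
After the shade: rgb(64, 0, 64) = #400040.
Lerp each channel 15% toward 0:
  R: 64 + 0.15×(0−64) = 64 − 9.6 = 54.4 → 54
  G: 0 + 0.15×(0−0) = 0 + 0 = 0 → 0
  B: 64 + 0.15×(0−64) = 64 − 9.6 = 54.4 → 54
rgb(54, 0, 54) = #360036.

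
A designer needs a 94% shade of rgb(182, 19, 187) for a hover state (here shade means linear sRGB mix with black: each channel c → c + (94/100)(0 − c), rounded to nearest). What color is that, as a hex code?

A 94% shade moves each channel 94% toward 0:
  R: 182 + 0.94×(0−182) = 182 − 171.08 = 10.92 → 11
  G: 19 + 0.94×(0−19) = 19 − 17.86 = 1.14 → 1
  B: 187 − 175.78 = 11.22 → 11
rgb(11, 1, 11) = #0B010B.

#0B010B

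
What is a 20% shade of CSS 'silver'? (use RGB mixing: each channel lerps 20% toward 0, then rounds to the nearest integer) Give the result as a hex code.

#9a9a9a

CSS silver is rgb(192, 192, 192).
A 20% shade moves each channel 20% toward 0:
  R: 192 − 38.4 = 153.6 → 154
  G: 192 − 38.4 = 153.6 → 154
  B: 192 − 38.4 = 153.6 → 154
rgb(154, 154, 154) = #9a9a9a.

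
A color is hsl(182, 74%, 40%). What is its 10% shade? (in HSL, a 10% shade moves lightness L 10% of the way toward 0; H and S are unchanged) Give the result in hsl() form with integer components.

hsl(182, 74%, 36%)

L moves 10% from 40 toward 0: 40 − 4 = 36 → 36.
H and S are unchanged.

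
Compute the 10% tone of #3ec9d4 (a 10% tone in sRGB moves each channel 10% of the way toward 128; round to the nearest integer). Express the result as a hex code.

#45c2cc

#3ec9d4 is rgb(62, 201, 212).
Lerp each channel 10% toward 128:
  R: 62 + 0.1×(128−62) = 62 + 6.6 = 68.6 → 69
  G: 201 + 0.1×(128−201) = 201 − 7.3 = 193.7 → 194
  B: 212 + 0.1×(128−212) = 212 − 8.4 = 203.6 → 204
rgb(69, 194, 204) = #45c2cc.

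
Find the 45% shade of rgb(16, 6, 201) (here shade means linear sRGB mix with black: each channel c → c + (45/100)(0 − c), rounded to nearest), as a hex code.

#09036F

A 45% shade moves each channel 45% toward 0:
  R: 16 − 7.2 = 8.8 → 9
  G: 6 − 2.7 = 3.3 → 3
  B: 201 + 0.45×(0−201) = 201 − 90.45 = 110.55 → 111
rgb(9, 3, 111) = #09036F.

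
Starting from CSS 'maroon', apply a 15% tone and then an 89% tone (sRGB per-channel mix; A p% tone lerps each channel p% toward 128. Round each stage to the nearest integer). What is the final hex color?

CSS maroon is rgb(128, 0, 0).
Lerp each channel 15% toward 128:
  R: 128 + 0 = 128 → 128
  G: 0 + 19.2 = 19.2 → 19
  B: 0 + 0.15×(128−0) = 0 + 19.2 = 19.2 → 19
After the tone: rgb(128, 19, 19) = #801313.
An 89% tone moves each channel 89% toward 128:
  R: 128 + 0.89×(128−128) = 128 + 0 = 128 → 128
  G: 19 + 0.89×(128−19) = 19 + 97.01 = 116.01 → 116
  B: 19 + 97.01 = 116.01 → 116
rgb(128, 116, 116) = #807474.

#807474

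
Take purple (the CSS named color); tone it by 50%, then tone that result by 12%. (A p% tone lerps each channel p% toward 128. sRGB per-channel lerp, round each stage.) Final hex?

#804880

CSS purple is rgb(128, 0, 128).
Per channel, c → c + 0.5(128 − c):
  R: 128 + 0.5×(128−128) = 128 + 0 = 128 → 128
  G: 0 + 0.5×(128−0) = 0 + 64 = 64 → 64
  B: 128 + 0.5×(128−128) = 128 + 0 = 128 → 128
After the tone: rgb(128, 64, 128) = #804080.
A 12% tone moves each channel 12% toward 128:
  R: 128 + 0.12×(128−128) = 128 + 0 = 128 → 128
  G: 64 + 0.12×(128−64) = 64 + 7.68 = 71.68 → 72
  B: 128 + 0 = 128 → 128
rgb(128, 72, 128) = #804880.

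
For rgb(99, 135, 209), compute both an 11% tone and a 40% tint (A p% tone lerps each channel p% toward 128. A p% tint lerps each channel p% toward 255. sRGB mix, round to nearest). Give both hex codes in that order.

#6686c8, #a1b7e3

11% tone:
  R: 99 + 0.11×(128−99) = 99 + 3.19 = 102.19 → 102
  G: 135 + 0.11×(128−135) = 135 − 0.77 = 134.23 → 134
  B: 209 − 8.91 = 200.09 → 200
  → #6686c8
40% tint:
  R: 99 + 0.4×(255−99) = 99 + 62.4 = 161.4 → 161
  G: 135 + 48 = 183 → 183
  B: 209 + 18.4 = 227.4 → 227
  → #a1b7e3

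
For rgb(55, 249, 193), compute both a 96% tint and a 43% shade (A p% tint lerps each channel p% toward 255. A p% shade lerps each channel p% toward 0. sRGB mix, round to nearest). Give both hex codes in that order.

96% tint:
  R: 55 + 0.96×(255−55) = 55 + 192 = 247 → 247
  G: 249 + 5.76 = 254.76 → 255
  B: 193 + 59.52 = 252.52 → 253
  → #F7FFFD
43% shade:
  R: 55 + 0.43×(0−55) = 55 − 23.65 = 31.35 → 31
  G: 249 + 0.43×(0−249) = 249 − 107.07 = 141.93 → 142
  B: 193 + 0.43×(0−193) = 193 − 82.99 = 110.01 → 110
  → #1F8E6E

#F7FFFD, #1F8E6E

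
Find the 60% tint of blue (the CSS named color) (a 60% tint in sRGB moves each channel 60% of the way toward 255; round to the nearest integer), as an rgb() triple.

CSS blue is rgb(0, 0, 255).
A 60% tint moves each channel 60% toward 255:
  R: 0 + 0.6×(255−0) = 0 + 153 = 153 → 153
  G: 0 + 0.6×(255−0) = 0 + 153 = 153 → 153
  B: 255 + 0.6×(255−255) = 255 + 0 = 255 → 255

rgb(153, 153, 255)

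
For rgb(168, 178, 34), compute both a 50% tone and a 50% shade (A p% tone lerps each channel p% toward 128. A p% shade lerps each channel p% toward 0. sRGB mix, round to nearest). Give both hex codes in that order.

50% tone:
  R: 168 + 0.5×(128−168) = 168 − 20 = 148 → 148
  G: 178 + 0.5×(128−178) = 178 − 25 = 153 → 153
  B: 34 + 47 = 81 → 81
  → #949951
50% shade:
  R: 168 + 0.5×(0−168) = 168 − 84 = 84 → 84
  G: 178 − 89 = 89 → 89
  B: 34 − 17 = 17 → 17
  → #545911

#949951, #545911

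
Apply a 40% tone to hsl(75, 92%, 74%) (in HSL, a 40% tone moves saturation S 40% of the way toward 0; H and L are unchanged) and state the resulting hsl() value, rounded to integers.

S moves 40% from 92 toward 0: 92 − 36.8 = 55.2 → 55.
H and L are unchanged.

hsl(75, 55%, 74%)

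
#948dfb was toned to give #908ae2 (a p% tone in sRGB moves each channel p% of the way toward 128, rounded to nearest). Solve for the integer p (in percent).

20%

#948dfb is rgb(148, 141, 251); #908ae2 is rgb(144, 138, 226).
On the B channel (widest range): 226 ≈ 251 + (p/100)(128 − 251), so p ≈ 100×(226 − 251)/(128 − 251) = -2500/-123 = 20.33.
p = 20 reproduces all three channels after rounding.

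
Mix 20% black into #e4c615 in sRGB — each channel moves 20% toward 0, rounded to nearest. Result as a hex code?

#e4c615 is rgb(228, 198, 21).
Per channel, c → c + 0.2(0 − c):
  R: 228 − 45.6 = 182.4 → 182
  G: 198 − 39.6 = 158.4 → 158
  B: 21 + 0.2×(0−21) = 21 − 4.2 = 16.8 → 17
rgb(182, 158, 17) = #b69e11.

#b69e11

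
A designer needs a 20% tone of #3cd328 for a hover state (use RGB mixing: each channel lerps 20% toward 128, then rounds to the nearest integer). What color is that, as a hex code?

#4ac23a

#3cd328 is rgb(60, 211, 40).
Lerp each channel 20% toward 128:
  R: 60 + 13.6 = 73.6 → 74
  G: 211 + 0.2×(128−211) = 211 − 16.6 = 194.4 → 194
  B: 40 + 17.6 = 57.6 → 58
rgb(74, 194, 58) = #4ac23a.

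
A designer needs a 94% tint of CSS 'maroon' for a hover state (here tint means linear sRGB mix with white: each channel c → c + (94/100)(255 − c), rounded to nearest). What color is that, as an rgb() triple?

CSS maroon is rgb(128, 0, 0).
Lerp each channel 94% toward 255:
  R: 128 + 119.38 = 247.38 → 247
  G: 0 + 0.94×(255−0) = 0 + 239.7 = 239.7 → 240
  B: 0 + 0.94×(255−0) = 0 + 239.7 = 239.7 → 240

rgb(247, 240, 240)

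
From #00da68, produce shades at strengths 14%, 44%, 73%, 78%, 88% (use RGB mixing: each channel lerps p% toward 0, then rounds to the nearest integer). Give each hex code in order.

#00bb59, #007a3a, #003b1c, #003017, #001a0c

#00da68 is rgb(0, 218, 104).
14%: (0→0, 218 − 30.52 = 187.48→187, 104 − 14.56 = 89.44→89) → #00bb59
44%: (0→0, 218 − 95.92 = 122.08→122, 104 − 45.76 = 58.24→58) → #007a3a
73%: (0→0, 218 − 159.14 = 58.86→59, 104 − 75.92 = 28.08→28) → #003b1c
78%: (0→0, 218 − 170.04 = 47.96→48, 104 − 81.12 = 22.88→23) → #003017
88%: (0→0, 218 − 191.84 = 26.16→26, 104 − 91.52 = 12.48→12) → #001a0c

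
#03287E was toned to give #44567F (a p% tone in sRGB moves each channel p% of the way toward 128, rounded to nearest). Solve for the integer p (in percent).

52%

#03287E is rgb(3, 40, 126); #44567F is rgb(68, 86, 127).
On the R channel (widest range): 68 ≈ 3 + (p/100)(128 − 3), so p ≈ 100×(68 − 3)/(128 − 3) = 6500/125 = 52.00.
p = 52 reproduces all three channels after rounding.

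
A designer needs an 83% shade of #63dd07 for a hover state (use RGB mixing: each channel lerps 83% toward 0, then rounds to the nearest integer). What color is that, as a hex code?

#63dd07 is rgb(99, 221, 7).
An 83% shade moves each channel 83% toward 0:
  R: 99 − 82.17 = 16.83 → 17
  G: 221 + 0.83×(0−221) = 221 − 183.43 = 37.57 → 38
  B: 7 + 0.83×(0−7) = 7 − 5.81 = 1.19 → 1
rgb(17, 38, 1) = #112601.

#112601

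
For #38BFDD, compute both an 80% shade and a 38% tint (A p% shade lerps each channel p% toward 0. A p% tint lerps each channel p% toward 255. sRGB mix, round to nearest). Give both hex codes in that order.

#0B262C, #84D7EA

#38BFDD is rgb(56, 191, 221).
80% shade:
  R: 56 − 44.8 = 11.2 → 11
  G: 191 + 0.8×(0−191) = 191 − 152.8 = 38.2 → 38
  B: 221 + 0.8×(0−221) = 221 − 176.8 = 44.2 → 44
  → #0B262C
38% tint:
  R: 56 + 0.38×(255−56) = 56 + 75.62 = 131.62 → 132
  G: 191 + 0.38×(255−191) = 191 + 24.32 = 215.32 → 215
  B: 221 + 0.38×(255−221) = 221 + 12.92 = 233.92 → 234
  → #84D7EA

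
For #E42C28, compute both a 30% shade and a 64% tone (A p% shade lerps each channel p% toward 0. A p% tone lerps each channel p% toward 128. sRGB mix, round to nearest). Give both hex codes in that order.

#A01F1C, #A46260

#E42C28 is rgb(228, 44, 40).
30% shade:
  R: 228 − 68.4 = 159.6 → 160
  G: 44 + 0.3×(0−44) = 44 − 13.2 = 30.8 → 31
  B: 40 + 0.3×(0−40) = 40 − 12 = 28 → 28
  → #A01F1C
64% tone:
  R: 228 + 0.64×(128−228) = 228 − 64 = 164 → 164
  G: 44 + 0.64×(128−44) = 44 + 53.76 = 97.76 → 98
  B: 40 + 0.64×(128−40) = 40 + 56.32 = 96.32 → 96
  → #A46260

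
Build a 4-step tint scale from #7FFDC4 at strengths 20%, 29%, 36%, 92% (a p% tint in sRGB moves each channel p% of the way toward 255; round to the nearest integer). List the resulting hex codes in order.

#7FFDC4 is rgb(127, 253, 196).
20%: (127 + 25.6 = 152.6→153, 253→253, 196 + 11.8 = 207.8→208) → #99FDD0
29%: (127 + 37.12 = 164.12→164, 253 + 0.58 = 253.58→254, 196 + 17.11 = 213.11→213) → #A4FED5
36%: (127 + 46.08 = 173.08→173, 253 + 0.72 = 253.72→254, 196 + 21.24 = 217.24→217) → #ADFED9
92%: (127 + 117.76 = 244.76→245, 253 + 1.84 = 254.84→255, 196 + 54.28 = 250.28→250) → #F5FFFA

#99FDD0, #A4FED5, #ADFED9, #F5FFFA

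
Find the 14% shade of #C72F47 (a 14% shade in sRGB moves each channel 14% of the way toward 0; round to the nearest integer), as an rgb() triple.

#C72F47 is rgb(199, 47, 71).
Per channel, c → c + 0.14(0 − c):
  R: 199 − 27.86 = 171.14 → 171
  G: 47 + 0.14×(0−47) = 47 − 6.58 = 40.42 → 40
  B: 71 − 9.94 = 61.06 → 61

rgb(171, 40, 61)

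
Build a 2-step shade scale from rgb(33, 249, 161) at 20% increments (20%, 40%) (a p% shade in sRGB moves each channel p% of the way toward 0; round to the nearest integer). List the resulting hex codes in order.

20%: (33 − 6.6 = 26.4→26, 249 − 49.8 = 199.2→199, 161 − 32.2 = 128.8→129) → #1AC781
40%: (33 − 13.2 = 19.8→20, 249 − 99.6 = 149.4→149, 161 − 64.4 = 96.6→97) → #149561

#1AC781, #149561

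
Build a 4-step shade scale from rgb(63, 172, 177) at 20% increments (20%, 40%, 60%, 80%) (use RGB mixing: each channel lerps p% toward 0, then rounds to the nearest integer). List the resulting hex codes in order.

20%: (63 − 12.6 = 50.4→50, 172 − 34.4 = 137.6→138, 177 − 35.4 = 141.6→142) → #328A8E
40%: (63 − 25.2 = 37.8→38, 172 − 68.8 = 103.2→103, 177 − 70.8 = 106.2→106) → #26676A
60%: (63 − 37.8 = 25.2→25, 172 − 103.2 = 68.8→69, 177 − 106.2 = 70.8→71) → #194547
80%: (63 − 50.4 = 12.6→13, 172 − 137.6 = 34.4→34, 177 − 141.6 = 35.4→35) → #0D2223

#328A8E, #26676A, #194547, #0D2223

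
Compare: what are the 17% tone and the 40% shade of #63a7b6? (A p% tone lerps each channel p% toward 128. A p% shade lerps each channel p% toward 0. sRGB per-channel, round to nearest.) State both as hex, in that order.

#63a7b6 is rgb(99, 167, 182).
17% tone:
  R: 99 + 4.93 = 103.93 → 104
  G: 167 − 6.63 = 160.37 → 160
  B: 182 + 0.17×(128−182) = 182 − 9.18 = 172.82 → 173
  → #68a0ad
40% shade:
  R: 99 + 0.4×(0−99) = 99 − 39.6 = 59.4 → 59
  G: 167 − 66.8 = 100.2 → 100
  B: 182 + 0.4×(0−182) = 182 − 72.8 = 109.2 → 109
  → #3b646d

#68a0ad, #3b646d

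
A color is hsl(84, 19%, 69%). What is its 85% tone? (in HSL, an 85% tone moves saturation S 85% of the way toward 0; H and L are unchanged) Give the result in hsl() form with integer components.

S moves 85% from 19 toward 0: 19 − 16.15 = 2.85 → 3.
H and L are unchanged.

hsl(84, 3%, 69%)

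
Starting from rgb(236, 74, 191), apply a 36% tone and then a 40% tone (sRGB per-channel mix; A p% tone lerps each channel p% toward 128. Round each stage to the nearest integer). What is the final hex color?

A 36% tone moves each channel 36% toward 128:
  R: 236 + 0.36×(128−236) = 236 − 38.88 = 197.12 → 197
  G: 74 + 0.36×(128−74) = 74 + 19.44 = 93.44 → 93
  B: 191 + 0.36×(128−191) = 191 − 22.68 = 168.32 → 168
After the tone: rgb(197, 93, 168) = #C55DA8.
Per channel, c → c + 0.4(128 − c):
  R: 197 + 0.4×(128−197) = 197 − 27.6 = 169.4 → 169
  G: 93 + 0.4×(128−93) = 93 + 14 = 107 → 107
  B: 168 + 0.4×(128−168) = 168 − 16 = 152 → 152
rgb(169, 107, 152) = #A96B98.

#A96B98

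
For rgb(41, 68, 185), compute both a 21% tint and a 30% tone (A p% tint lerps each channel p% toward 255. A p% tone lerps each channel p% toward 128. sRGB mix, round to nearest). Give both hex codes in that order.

#566BC8, #4356A8

21% tint:
  R: 41 + 0.21×(255−41) = 41 + 44.94 = 85.94 → 86
  G: 68 + 39.27 = 107.27 → 107
  B: 185 + 0.21×(255−185) = 185 + 14.7 = 199.7 → 200
  → #566BC8
30% tone:
  R: 41 + 0.3×(128−41) = 41 + 26.1 = 67.1 → 67
  G: 68 + 0.3×(128−68) = 68 + 18 = 86 → 86
  B: 185 + 0.3×(128−185) = 185 − 17.1 = 167.9 → 168
  → #4356A8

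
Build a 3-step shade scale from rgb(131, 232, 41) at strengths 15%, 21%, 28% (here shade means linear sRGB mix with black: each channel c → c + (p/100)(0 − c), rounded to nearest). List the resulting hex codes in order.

15%: (131 − 19.65 = 111.35→111, 232 − 34.8 = 197.2→197, 41 − 6.15 = 34.85→35) → #6FC523
21%: (131 − 27.51 = 103.49→103, 232 − 48.72 = 183.28→183, 41 − 8.61 = 32.39→32) → #67B720
28%: (131 − 36.68 = 94.32→94, 232 − 64.96 = 167.04→167, 41 − 11.48 = 29.52→30) → #5EA71E

#6FC523, #67B720, #5EA71E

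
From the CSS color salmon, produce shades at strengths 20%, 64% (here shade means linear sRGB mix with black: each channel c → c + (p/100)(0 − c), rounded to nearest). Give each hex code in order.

#C8665B, #5A2E29

CSS salmon is rgb(250, 128, 114).
20%: (250 − 50 = 200→200, 128 − 25.6 = 102.4→102, 114 − 22.8 = 91.2→91) → #C8665B
64%: (250 − 160 = 90→90, 128 − 81.92 = 46.08→46, 114 − 72.96 = 41.04→41) → #5A2E29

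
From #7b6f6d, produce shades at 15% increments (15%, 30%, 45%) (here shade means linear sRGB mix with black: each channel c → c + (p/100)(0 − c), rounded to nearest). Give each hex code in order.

#695e5d, #564e4c, #443d3c

#7b6f6d is rgb(123, 111, 109).
15%: (123 − 18.45 = 104.55→105, 111 − 16.65 = 94.35→94, 109 − 16.35 = 92.65→93) → #695e5d
30%: (123 − 36.9 = 86.1→86, 111 − 33.3 = 77.7→78, 109 − 32.7 = 76.3→76) → #564e4c
45%: (123 − 55.35 = 67.65→68, 111 − 49.95 = 61.05→61, 109 − 49.05 = 59.95→60) → #443d3c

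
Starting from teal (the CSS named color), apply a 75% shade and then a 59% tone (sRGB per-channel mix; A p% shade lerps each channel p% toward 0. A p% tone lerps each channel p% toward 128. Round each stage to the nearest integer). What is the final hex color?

CSS teal is rgb(0, 128, 128).
Per channel, c → c + 0.75(0 − c):
  R: 0 + 0 = 0 → 0
  G: 128 + 0.75×(0−128) = 128 − 96 = 32 → 32
  B: 128 + 0.75×(0−128) = 128 − 96 = 32 → 32
After the shade: rgb(0, 32, 32) = #002020.
Per channel, c → c + 0.59(128 − c):
  R: 0 + 0.59×(128−0) = 0 + 75.52 = 75.52 → 76
  G: 32 + 0.59×(128−32) = 32 + 56.64 = 88.64 → 89
  B: 32 + 0.59×(128−32) = 32 + 56.64 = 88.64 → 89
rgb(76, 89, 89) = #4c5959.

#4c5959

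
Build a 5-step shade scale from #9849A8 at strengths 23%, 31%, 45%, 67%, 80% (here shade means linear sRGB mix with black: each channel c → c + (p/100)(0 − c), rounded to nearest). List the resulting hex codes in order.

#753881, #693274, #54285C, #321837, #1E0F22

#9849A8 is rgb(152, 73, 168).
23%: (152 − 34.96 = 117.04→117, 73 − 16.79 = 56.21→56, 168 − 38.64 = 129.36→129) → #753881
31%: (152 − 47.12 = 104.88→105, 73 − 22.63 = 50.37→50, 168 − 52.08 = 115.92→116) → #693274
45%: (152 − 68.4 = 83.6→84, 73 − 32.85 = 40.15→40, 168 − 75.6 = 92.4→92) → #54285C
67%: (152 − 101.84 = 50.16→50, 73 − 48.91 = 24.09→24, 168 − 112.56 = 55.44→55) → #321837
80%: (152 − 121.6 = 30.4→30, 73 − 58.4 = 14.6→15, 168 − 134.4 = 33.6→34) → #1E0F22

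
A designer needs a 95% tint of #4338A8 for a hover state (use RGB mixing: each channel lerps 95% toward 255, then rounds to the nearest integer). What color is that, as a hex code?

#4338A8 is rgb(67, 56, 168).
A 95% tint moves each channel 95% toward 255:
  R: 67 + 178.6 = 245.6 → 246
  G: 56 + 0.95×(255−56) = 56 + 189.05 = 245.05 → 245
  B: 168 + 0.95×(255−168) = 168 + 82.65 = 250.65 → 251
rgb(246, 245, 251) = #F6F5FB.

#F6F5FB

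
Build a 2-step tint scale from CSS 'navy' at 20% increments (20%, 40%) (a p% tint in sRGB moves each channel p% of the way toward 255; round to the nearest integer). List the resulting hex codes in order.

#333399, #6666B3

CSS navy is rgb(0, 0, 128).
20%: (0 + 51 = 51→51, 0 + 51 = 51→51, 128 + 25.4 = 153.4→153) → #333399
40%: (0 + 102 = 102→102, 0 + 102 = 102→102, 128 + 50.8 = 178.8→179) → #6666B3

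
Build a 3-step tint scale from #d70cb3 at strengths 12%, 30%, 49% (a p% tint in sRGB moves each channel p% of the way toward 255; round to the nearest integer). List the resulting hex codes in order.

#d70cb3 is rgb(215, 12, 179).
12%: (215 + 4.8 = 219.8→220, 12 + 29.16 = 41.16→41, 179 + 9.12 = 188.12→188) → #dc29bc
30%: (215 + 12 = 227→227, 12 + 72.9 = 84.9→85, 179 + 22.8 = 201.8→202) → #e355ca
49%: (215 + 19.6 = 234.6→235, 12 + 119.07 = 131.07→131, 179 + 37.24 = 216.24→216) → #eb83d8

#dc29bc, #e355ca, #eb83d8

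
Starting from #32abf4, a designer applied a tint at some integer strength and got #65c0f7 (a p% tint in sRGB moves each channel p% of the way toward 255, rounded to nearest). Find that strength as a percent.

25%

#32abf4 is rgb(50, 171, 244); #65c0f7 is rgb(101, 192, 247).
On the R channel (widest range): 101 ≈ 50 + (p/100)(255 − 50), so p ≈ 100×(101 − 50)/(255 − 50) = 5100/205 = 24.88.
p = 25 reproduces all three channels after rounding.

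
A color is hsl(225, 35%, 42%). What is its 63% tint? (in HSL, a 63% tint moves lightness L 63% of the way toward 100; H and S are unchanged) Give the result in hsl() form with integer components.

hsl(225, 35%, 79%)

L moves 63% from 42 toward 100: 42 + 36.54 = 78.54 → 79.
H and S are unchanged.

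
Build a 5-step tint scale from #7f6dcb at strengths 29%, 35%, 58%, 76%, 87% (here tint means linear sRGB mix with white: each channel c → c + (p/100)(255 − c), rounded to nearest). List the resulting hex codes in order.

#7f6dcb is rgb(127, 109, 203).
29%: (127 + 37.12 = 164.12→164, 109 + 42.34 = 151.34→151, 203 + 15.08 = 218.08→218) → #a497da
35%: (127 + 44.8 = 171.8→172, 109 + 51.1 = 160.1→160, 203 + 18.2 = 221.2→221) → #aca0dd
58%: (127 + 74.24 = 201.24→201, 109 + 84.68 = 193.68→194, 203 + 30.16 = 233.16→233) → #c9c2e9
76%: (127 + 97.28 = 224.28→224, 109 + 110.96 = 219.96→220, 203 + 39.52 = 242.52→243) → #e0dcf3
87%: (127 + 111.36 = 238.36→238, 109 + 127.02 = 236.02→236, 203 + 45.24 = 248.24→248) → #eeecf8

#a497da, #aca0dd, #c9c2e9, #e0dcf3, #eeecf8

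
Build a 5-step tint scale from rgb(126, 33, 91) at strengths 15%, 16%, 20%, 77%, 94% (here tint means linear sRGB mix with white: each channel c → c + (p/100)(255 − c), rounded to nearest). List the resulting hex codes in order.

15%: (126 + 19.35 = 145.35→145, 33 + 33.3 = 66.3→66, 91 + 24.6 = 115.6→116) → #914274
16%: (126 + 20.64 = 146.64→147, 33 + 35.52 = 68.52→69, 91 + 26.24 = 117.24→117) → #934575
20%: (126 + 25.8 = 151.8→152, 33 + 44.4 = 77.4→77, 91 + 32.8 = 123.8→124) → #984D7C
77%: (126 + 99.33 = 225.33→225, 33 + 170.94 = 203.94→204, 91 + 126.28 = 217.28→217) → #E1CCD9
94%: (126 + 121.26 = 247.26→247, 33 + 208.68 = 241.68→242, 91 + 154.16 = 245.16→245) → #F7F2F5

#914274, #934575, #984D7C, #E1CCD9, #F7F2F5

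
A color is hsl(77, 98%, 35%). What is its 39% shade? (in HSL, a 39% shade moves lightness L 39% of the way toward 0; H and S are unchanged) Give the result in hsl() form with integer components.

hsl(77, 98%, 21%)

L moves 39% from 35 toward 0: 35 − 13.65 = 21.35 → 21.
H and S are unchanged.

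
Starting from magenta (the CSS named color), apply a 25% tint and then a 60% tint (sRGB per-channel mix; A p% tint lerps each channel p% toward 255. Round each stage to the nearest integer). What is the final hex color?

#FFB3FF

CSS magenta is rgb(255, 0, 255).
Lerp each channel 25% toward 255:
  R: 255 + 0.25×(255−255) = 255 + 0 = 255 → 255
  G: 0 + 0.25×(255−0) = 0 + 63.75 = 63.75 → 64
  B: 255 + 0.25×(255−255) = 255 + 0 = 255 → 255
After the tint: rgb(255, 64, 255) = #FF40FF.
A 60% tint moves each channel 60% toward 255:
  R: 255 + 0 = 255 → 255
  G: 64 + 0.6×(255−64) = 64 + 114.6 = 178.6 → 179
  B: 255 + 0.6×(255−255) = 255 + 0 = 255 → 255
rgb(255, 179, 255) = #FFB3FF.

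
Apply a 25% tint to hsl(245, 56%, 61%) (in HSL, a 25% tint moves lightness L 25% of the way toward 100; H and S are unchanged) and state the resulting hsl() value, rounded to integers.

L moves 25% from 61 toward 100: 61 + 9.75 = 70.75 → 71.
H and S are unchanged.

hsl(245, 56%, 71%)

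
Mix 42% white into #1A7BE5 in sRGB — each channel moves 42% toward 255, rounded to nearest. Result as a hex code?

#7AB2F0

#1A7BE5 is rgb(26, 123, 229).
A 42% tint moves each channel 42% toward 255:
  R: 26 + 0.42×(255−26) = 26 + 96.18 = 122.18 → 122
  G: 123 + 0.42×(255−123) = 123 + 55.44 = 178.44 → 178
  B: 229 + 10.92 = 239.92 → 240
rgb(122, 178, 240) = #7AB2F0.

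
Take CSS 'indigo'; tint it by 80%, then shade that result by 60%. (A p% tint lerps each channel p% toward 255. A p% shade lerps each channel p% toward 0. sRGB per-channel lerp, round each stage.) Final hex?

CSS indigo is rgb(75, 0, 130).
An 80% tint moves each channel 80% toward 255:
  R: 75 + 0.8×(255−75) = 75 + 144 = 219 → 219
  G: 0 + 0.8×(255−0) = 0 + 204 = 204 → 204
  B: 130 + 0.8×(255−130) = 130 + 100 = 230 → 230
After the tint: rgb(219, 204, 230) = #DBCCE6.
Lerp each channel 60% toward 0:
  R: 219 + 0.6×(0−219) = 219 − 131.4 = 87.6 → 88
  G: 204 + 0.6×(0−204) = 204 − 122.4 = 81.6 → 82
  B: 230 − 138 = 92 → 92
rgb(88, 82, 92) = #58525C.

#58525C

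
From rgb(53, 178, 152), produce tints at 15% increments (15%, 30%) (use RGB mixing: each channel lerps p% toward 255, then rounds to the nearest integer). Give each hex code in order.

#53bea7, #72c9b7

15%: (53 + 30.3 = 83.3→83, 178 + 11.55 = 189.55→190, 152 + 15.45 = 167.45→167) → #53bea7
30%: (53 + 60.6 = 113.6→114, 178 + 23.1 = 201.1→201, 152 + 30.9 = 182.9→183) → #72c9b7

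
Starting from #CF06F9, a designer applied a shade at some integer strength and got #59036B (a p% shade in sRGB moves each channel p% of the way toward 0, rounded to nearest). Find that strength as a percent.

#CF06F9 is rgb(207, 6, 249); #59036B is rgb(89, 3, 107).
On the B channel (widest range): 107 ≈ 249 + (p/100)(0 − 249), so p ≈ 100×(107 − 249)/(0 − 249) = -14200/-249 = 57.03.
p = 57 reproduces all three channels after rounding.

57%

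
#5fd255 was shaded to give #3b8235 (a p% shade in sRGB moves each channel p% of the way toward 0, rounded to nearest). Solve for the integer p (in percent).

#5fd255 is rgb(95, 210, 85); #3b8235 is rgb(59, 130, 53).
On the G channel (widest range): 130 ≈ 210 + (p/100)(0 − 210), so p ≈ 100×(130 − 210)/(0 − 210) = -8000/-210 = 38.10.
p = 38 reproduces all three channels after rounding.

38%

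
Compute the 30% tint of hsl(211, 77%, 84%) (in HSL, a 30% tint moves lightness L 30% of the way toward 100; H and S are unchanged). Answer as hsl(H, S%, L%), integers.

hsl(211, 77%, 89%)

L moves 30% from 84 toward 100: 84 + 4.8 = 88.8 → 89.
H and S are unchanged.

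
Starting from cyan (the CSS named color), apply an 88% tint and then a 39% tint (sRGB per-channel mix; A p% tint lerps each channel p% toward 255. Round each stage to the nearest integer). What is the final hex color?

CSS cyan is rgb(0, 255, 255).
Lerp each channel 88% toward 255:
  R: 0 + 224.4 = 224.4 → 224
  G: 255 + 0.88×(255−255) = 255 + 0 = 255 → 255
  B: 255 + 0.88×(255−255) = 255 + 0 = 255 → 255
After the tint: rgb(224, 255, 255) = #E0FFFF.
A 39% tint moves each channel 39% toward 255:
  R: 224 + 12.09 = 236.09 → 236
  G: 255 + 0.39×(255−255) = 255 + 0 = 255 → 255
  B: 255 + 0.39×(255−255) = 255 + 0 = 255 → 255
rgb(236, 255, 255) = #ECFFFF.

#ECFFFF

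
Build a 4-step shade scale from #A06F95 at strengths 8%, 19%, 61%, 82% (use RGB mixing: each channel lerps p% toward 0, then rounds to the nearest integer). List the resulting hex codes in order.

#936689, #825A79, #3E2B3A, #1D141B

#A06F95 is rgb(160, 111, 149).
8%: (160 − 12.8 = 147.2→147, 111 − 8.88 = 102.12→102, 149 − 11.92 = 137.08→137) → #936689
19%: (160 − 30.4 = 129.6→130, 111 − 21.09 = 89.91→90, 149 − 28.31 = 120.69→121) → #825A79
61%: (160 − 97.6 = 62.4→62, 111 − 67.71 = 43.29→43, 149 − 90.89 = 58.11→58) → #3E2B3A
82%: (160 − 131.2 = 28.8→29, 111 − 91.02 = 19.98→20, 149 − 122.18 = 26.82→27) → #1D141B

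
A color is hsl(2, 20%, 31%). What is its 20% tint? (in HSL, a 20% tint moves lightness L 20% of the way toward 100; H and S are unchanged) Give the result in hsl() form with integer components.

hsl(2, 20%, 45%)

L moves 20% from 31 toward 100: 31 + 13.8 = 44.8 → 45.
H and S are unchanged.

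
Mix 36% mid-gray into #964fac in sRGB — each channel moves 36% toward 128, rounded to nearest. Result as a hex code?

#964fac is rgb(150, 79, 172).
Lerp each channel 36% toward 128:
  R: 150 + 0.36×(128−150) = 150 − 7.92 = 142.08 → 142
  G: 79 + 0.36×(128−79) = 79 + 17.64 = 96.64 → 97
  B: 172 − 15.84 = 156.16 → 156
rgb(142, 97, 156) = #8e619c.

#8e619c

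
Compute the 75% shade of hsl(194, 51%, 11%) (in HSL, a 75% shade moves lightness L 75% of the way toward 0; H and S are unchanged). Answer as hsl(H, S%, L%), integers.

hsl(194, 51%, 3%)

L moves 75% from 11 toward 0: 11 − 8.25 = 2.75 → 3.
H and S are unchanged.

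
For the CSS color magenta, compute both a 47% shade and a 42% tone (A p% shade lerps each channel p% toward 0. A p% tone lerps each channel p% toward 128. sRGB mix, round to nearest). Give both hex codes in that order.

#870087, #ca36ca

CSS magenta is rgb(255, 0, 255).
47% shade:
  R: 255 + 0.47×(0−255) = 255 − 119.85 = 135.15 → 135
  G: 0 + 0 = 0 → 0
  B: 255 + 0.47×(0−255) = 255 − 119.85 = 135.15 → 135
  → #870087
42% tone:
  R: 255 − 53.34 = 201.66 → 202
  G: 0 + 53.76 = 53.76 → 54
  B: 255 + 0.42×(128−255) = 255 − 53.34 = 201.66 → 202
  → #ca36ca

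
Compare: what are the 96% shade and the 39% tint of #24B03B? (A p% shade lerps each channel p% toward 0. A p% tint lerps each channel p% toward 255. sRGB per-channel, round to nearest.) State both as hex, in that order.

#010702, #79CF87

#24B03B is rgb(36, 176, 59).
96% shade:
  R: 36 − 34.56 = 1.44 → 1
  G: 176 + 0.96×(0−176) = 176 − 168.96 = 7.04 → 7
  B: 59 + 0.96×(0−59) = 59 − 56.64 = 2.36 → 2
  → #010702
39% tint:
  R: 36 + 0.39×(255−36) = 36 + 85.41 = 121.41 → 121
  G: 176 + 30.81 = 206.81 → 207
  B: 59 + 0.39×(255−59) = 59 + 76.44 = 135.44 → 135
  → #79CF87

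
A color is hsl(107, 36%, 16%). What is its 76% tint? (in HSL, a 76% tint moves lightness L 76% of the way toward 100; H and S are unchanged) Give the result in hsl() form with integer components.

L moves 76% from 16 toward 100: 16 + 63.84 = 79.84 → 80.
H and S are unchanged.

hsl(107, 36%, 80%)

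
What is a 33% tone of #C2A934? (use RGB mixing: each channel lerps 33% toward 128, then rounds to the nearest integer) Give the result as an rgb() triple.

#C2A934 is rgb(194, 169, 52).
A 33% tone moves each channel 33% toward 128:
  R: 194 − 21.78 = 172.22 → 172
  G: 169 + 0.33×(128−169) = 169 − 13.53 = 155.47 → 155
  B: 52 + 0.33×(128−52) = 52 + 25.08 = 77.08 → 77

rgb(172, 155, 77)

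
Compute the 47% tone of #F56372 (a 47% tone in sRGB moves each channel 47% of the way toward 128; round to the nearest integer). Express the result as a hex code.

#BE7179

#F56372 is rgb(245, 99, 114).
Lerp each channel 47% toward 128:
  R: 245 − 54.99 = 190.01 → 190
  G: 99 + 13.63 = 112.63 → 113
  B: 114 + 0.47×(128−114) = 114 + 6.58 = 120.58 → 121
rgb(190, 113, 121) = #BE7179.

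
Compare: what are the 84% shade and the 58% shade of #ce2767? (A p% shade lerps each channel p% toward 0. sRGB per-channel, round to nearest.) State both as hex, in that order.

#210610, #57102b

#ce2767 is rgb(206, 39, 103).
84% shade:
  R: 206 + 0.84×(0−206) = 206 − 173.04 = 32.96 → 33
  G: 39 − 32.76 = 6.24 → 6
  B: 103 + 0.84×(0−103) = 103 − 86.52 = 16.48 → 16
  → #210610
58% shade:
  R: 206 + 0.58×(0−206) = 206 − 119.48 = 86.52 → 87
  G: 39 − 22.62 = 16.38 → 16
  B: 103 − 59.74 = 43.26 → 43
  → #57102b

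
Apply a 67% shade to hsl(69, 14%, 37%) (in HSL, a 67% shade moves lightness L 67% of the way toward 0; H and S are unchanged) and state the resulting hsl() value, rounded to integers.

L moves 67% from 37 toward 0: 37 − 24.79 = 12.21 → 12.
H and S are unchanged.

hsl(69, 14%, 12%)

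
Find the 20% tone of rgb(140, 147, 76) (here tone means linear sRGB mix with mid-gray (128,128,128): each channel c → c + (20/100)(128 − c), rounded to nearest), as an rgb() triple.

rgb(138, 143, 86)

Per channel, c → c + 0.2(128 − c):
  R: 140 + 0.2×(128−140) = 140 − 2.4 = 137.6 → 138
  G: 147 − 3.8 = 143.2 → 143
  B: 76 + 0.2×(128−76) = 76 + 10.4 = 86.4 → 86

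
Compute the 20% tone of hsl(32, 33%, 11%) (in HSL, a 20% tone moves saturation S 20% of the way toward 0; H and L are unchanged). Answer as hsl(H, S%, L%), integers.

hsl(32, 26%, 11%)

S moves 20% from 33 toward 0: 33 − 6.6 = 26.4 → 26.
H and L are unchanged.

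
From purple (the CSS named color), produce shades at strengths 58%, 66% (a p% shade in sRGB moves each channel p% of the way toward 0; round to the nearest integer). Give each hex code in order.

CSS purple is rgb(128, 0, 128).
58%: (128 − 74.24 = 53.76→54, 0→0, 128 − 74.24 = 53.76→54) → #360036
66%: (128 − 84.48 = 43.52→44, 0→0, 128 − 84.48 = 43.52→44) → #2c002c

#360036, #2c002c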